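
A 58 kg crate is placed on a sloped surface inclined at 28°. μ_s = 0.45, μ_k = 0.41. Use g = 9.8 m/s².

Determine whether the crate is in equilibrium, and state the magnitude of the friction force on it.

f ≈ 206 N

N = m g cos θ = 502 N.
Down-slope weight component: m g sin θ = 267 N.
μ_s N = 226 N.
267 > 226 N, so it slides; kinetic friction f = μ_k N = 0.41×502 = 206 N.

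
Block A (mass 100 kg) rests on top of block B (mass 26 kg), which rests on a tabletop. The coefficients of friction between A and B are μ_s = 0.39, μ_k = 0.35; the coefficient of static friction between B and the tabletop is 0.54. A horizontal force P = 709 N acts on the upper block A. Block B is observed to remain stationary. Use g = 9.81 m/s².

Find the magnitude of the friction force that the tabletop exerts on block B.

Between the blocks, N₁ = m_A g = 981 N.
So the A–B interface can sustain at most μ_s N₁ = 382.6 N of static friction.
P = 709 N exceeds that limit, so A slips over B and the interface friction becomes kinetic: f₁ = μ_k N₁ = 0.35×981 = 343 N.
By Newton's third law B feels 343 N forward from A. With B stationary, the floor's static friction on B balances it: f₂ = 343 N (well within μ_s(m_A+m_B)g = 667.5 N).

f ≈ 343 N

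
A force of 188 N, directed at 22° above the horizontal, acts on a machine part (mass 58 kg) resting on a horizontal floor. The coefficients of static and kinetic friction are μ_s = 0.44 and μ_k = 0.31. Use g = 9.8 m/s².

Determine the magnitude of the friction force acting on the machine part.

f ≈ 174 N

N = m g − P sin α = 568.4 − 188×sin 22° = 498 N.
Horizontally, friction must balance P cos α = 174.3 N.
μ_s N = 0.44 × 498 = 219.1 N.
174.3 ≤ 219.1 N → static; friction equals the required 174 N.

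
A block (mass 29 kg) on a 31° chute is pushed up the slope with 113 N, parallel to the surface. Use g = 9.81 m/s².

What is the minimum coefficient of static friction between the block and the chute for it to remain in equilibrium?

μ_s,min ≈ 0.137

N = m g cos θ = 243.9 N.
Friction must make up the shortfall along the incline: f = m g sin θ − P = 146.5 − 113 = 33.52 N.
At the threshold f = μ_s N, so μ_s,min = 33.52/243.9 = 0.137.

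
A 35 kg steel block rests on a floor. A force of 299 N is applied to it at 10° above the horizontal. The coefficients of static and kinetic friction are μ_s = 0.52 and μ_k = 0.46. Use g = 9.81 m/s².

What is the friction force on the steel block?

f ≈ 134 N

N = m g − P sin α = 343.4 − 299×sin 10° = 291.4 N.
The horizontal driving force is P cos α = 294.5 N, so equilibrium needs friction f = 294.5 N.
The static-friction limit is μ_s N = 151.5 N.
The required friction exceeds μ_s N, so the steel block moves and f = μ_k N = 134 N.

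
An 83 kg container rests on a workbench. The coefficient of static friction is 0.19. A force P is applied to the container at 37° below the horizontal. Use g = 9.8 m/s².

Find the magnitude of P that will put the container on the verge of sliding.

P ≈ 226 N

N = m g + P sin α (the push presses the container into the workbench).
At impending slip, P cos α = μ_s N = μ_s (m g + P sin α).
Solving: P (cos α − μ_s sin α) = μ_s m g → P = 0.19×813/(cos 37° − 0.19 sin 37°) = 155/0.6843 = 226 N.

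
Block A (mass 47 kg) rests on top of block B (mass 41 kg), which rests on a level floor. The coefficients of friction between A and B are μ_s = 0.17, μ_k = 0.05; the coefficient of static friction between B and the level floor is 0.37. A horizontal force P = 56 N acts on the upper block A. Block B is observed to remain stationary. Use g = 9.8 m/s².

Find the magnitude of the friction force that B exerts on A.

Normal force at the A–B interface: N₁ = m_A g = 460.6 N.
Maximum static friction on A from B: μ_s N₁ = 0.17×460.6 = 78.3 N.
Since P = 56 N ≤ 78.3 N, A does not slip on B; friction on A equals P = 56 N.
By Newton's third law B feels 56 N forward from A. With B stationary, the floor's static friction on B balances it: f₂ = 56 N (well within μ_s(m_A+m_B)g = 319.1 N).

f ≈ 56 N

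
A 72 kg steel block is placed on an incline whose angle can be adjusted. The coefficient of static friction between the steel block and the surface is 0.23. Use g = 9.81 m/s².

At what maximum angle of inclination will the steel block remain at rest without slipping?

At the slip threshold, m g sin θ = μ_s · m g cos θ, so tan θ = μ_s.
θ_max = arctan(0.23) = 13°.

θ_max ≈ 13°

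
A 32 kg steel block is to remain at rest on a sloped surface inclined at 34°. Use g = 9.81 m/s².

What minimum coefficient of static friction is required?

μ_s,min ≈ 0.675

At the slip threshold m g sin θ = μ_s m g cos θ, so μ_s,min = tan θ.
μ_s,min = tan 34° = 0.675.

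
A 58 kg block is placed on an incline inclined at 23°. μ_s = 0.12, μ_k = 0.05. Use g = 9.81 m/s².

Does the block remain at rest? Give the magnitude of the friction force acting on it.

N = m g cos θ = 524 N.
Down-slope weight component: m g sin θ = 222 N.
μ_s N = 62.8 N.
222 > 62.8 N, so it slides; kinetic friction f = μ_k N = 0.05×524 = 26.2 N.

f ≈ 26.2 N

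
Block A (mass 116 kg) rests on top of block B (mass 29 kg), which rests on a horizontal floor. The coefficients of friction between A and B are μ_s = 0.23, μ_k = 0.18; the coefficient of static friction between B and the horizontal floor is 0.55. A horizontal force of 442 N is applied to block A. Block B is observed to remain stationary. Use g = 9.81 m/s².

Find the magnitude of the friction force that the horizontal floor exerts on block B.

f ≈ 205 N

Between the blocks, N₁ = m_A g = 1138 N.
Maximum static friction on A from B: μ_s N₁ = 0.23×1138 = 261.7 N.
Since P = 442 N > 261.7 N, A slides on B; the A–B friction is kinetic: f₁ = μ_k N₁ = 0.18×1138 = 205 N.
B experiences an equal 205 N forward from A (third law). B is in equilibrium, so the floor supplies f₂ = 205 N of static friction (limit μ_s(m_A+m_B)g = 782.3 N, not exceeded).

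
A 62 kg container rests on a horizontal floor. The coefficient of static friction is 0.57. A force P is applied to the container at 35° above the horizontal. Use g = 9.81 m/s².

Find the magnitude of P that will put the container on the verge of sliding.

P ≈ 302 N

N = m g − P sin α (the pull lifts the container).
At impending slip, P cos α = μ_s N = μ_s (m g − P sin α).
Solving: P (cos α + μ_s sin α) = μ_s m g → P = 0.57×608/(cos 35° + 0.57 sin 35°) = 347/1.146 = 302 N.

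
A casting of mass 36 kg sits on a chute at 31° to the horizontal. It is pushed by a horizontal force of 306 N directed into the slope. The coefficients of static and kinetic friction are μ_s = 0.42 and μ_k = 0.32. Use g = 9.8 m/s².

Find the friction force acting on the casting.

f ≈ 80.6 N (down the incline)

The horizontal push has a component P sin θ into the surface, so N = m g cos θ + P sin θ = 302.4 + 157.6 = 460 N.
Along the incline, the net driving force (taking up-slope positive) is P cos θ − m g sin θ = 262.3 − 181.7 = 80.59 N, so equilibrium requires friction f = -80.59 N (down-slope).
Maximum static friction: μ_s N = 0.42 × 460 = 193.2 N.
Since 80.59 N is within the 193.2 N limit, the casting stays put and friction is exactly 80.6 N.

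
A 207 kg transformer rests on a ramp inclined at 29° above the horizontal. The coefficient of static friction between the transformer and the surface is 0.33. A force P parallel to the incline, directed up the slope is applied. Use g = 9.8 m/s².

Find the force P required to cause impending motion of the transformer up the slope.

At impending motion up the slope, friction acts down-slope at its limit: f = μ_s N.
P is parallel to the surface, so N = m g cos θ = 1770 N.
Along the incline: P = m g sin θ + μ_s N = 983 + 0.33×1770 = 1570 N.

P ≈ 1570 N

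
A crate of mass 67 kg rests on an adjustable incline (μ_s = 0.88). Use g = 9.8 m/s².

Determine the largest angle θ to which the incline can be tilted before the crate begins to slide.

At the slip threshold, m g sin θ = μ_s · m g cos θ, so tan θ = μ_s.
θ_max = arctan(0.88) = 41.3°.

θ_max ≈ 41.3°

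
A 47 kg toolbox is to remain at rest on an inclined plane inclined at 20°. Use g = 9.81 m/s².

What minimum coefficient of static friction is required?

At the slip threshold m g sin θ = μ_s m g cos θ, so μ_s,min = tan θ.
μ_s,min = tan 20° = 0.364.

μ_s,min ≈ 0.364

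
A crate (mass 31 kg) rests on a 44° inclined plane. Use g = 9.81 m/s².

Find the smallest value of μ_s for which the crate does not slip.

At the slip threshold m g sin θ = μ_s m g cos θ, so μ_s,min = tan θ.
μ_s,min = tan 44° = 0.966.

μ_s,min ≈ 0.966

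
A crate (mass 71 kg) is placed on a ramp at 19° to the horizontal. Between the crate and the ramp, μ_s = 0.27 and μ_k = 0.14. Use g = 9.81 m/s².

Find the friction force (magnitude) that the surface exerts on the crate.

The normal reaction is N = m g cos θ = 658.6 N.
Along the slope the weight component is m g sin θ = 226.8 N; friction must supply exactly this, acting up-slope.
Maximum static friction available: μ_s N = 0.27 × 658.6 = 177.8 N.
|226.8| exceeds 177.8 N, so the crate slips down-slope; friction is kinetic, f = μ_k N = 0.14×658.6 = 92.2 N.

f ≈ 92.2 N (up the incline)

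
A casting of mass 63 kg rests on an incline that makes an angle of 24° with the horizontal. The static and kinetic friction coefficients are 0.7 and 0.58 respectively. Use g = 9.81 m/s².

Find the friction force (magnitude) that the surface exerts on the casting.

The normal reaction is N = m g cos θ = 564.6 N.
Along the slope the weight component is m g sin θ = 251.4 N; friction must supply exactly this, acting up-slope.
Maximum static friction available: μ_s N = 0.7 × 564.6 = 395.2 N.
Since |251.4| ≤ 395.2 N, no slip — friction simply equals what equilibrium demands.

f ≈ 251 N (up the incline)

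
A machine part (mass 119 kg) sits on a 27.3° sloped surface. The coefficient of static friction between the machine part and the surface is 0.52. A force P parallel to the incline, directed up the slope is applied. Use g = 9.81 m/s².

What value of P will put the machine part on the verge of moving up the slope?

P ≈ 1070 N

At impending motion up the slope, friction acts down-slope at its limit: f = μ_s N.
P is parallel to the surface, so N = m g cos θ = 1040 N.
Along the incline: P = m g sin θ + μ_s N = 535 + 0.52×1040 = 1070 N.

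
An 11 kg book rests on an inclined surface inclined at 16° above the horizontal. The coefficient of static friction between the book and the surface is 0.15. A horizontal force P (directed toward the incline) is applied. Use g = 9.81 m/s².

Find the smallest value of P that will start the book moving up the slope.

At impending motion up the slope, friction acts down-slope at its limit: f = μ_s N.
Perpendicular to the incline: N = m g cos θ + P sin θ.
Along the incline: P cos θ = m g sin θ + μ_s N = m g sin θ + μ_s (m g cos θ + P sin θ).
Solving, P (cos θ − μ_s sin θ) = m g (sin θ + μ_s cos θ), so P = 11×9.81×(sin 16° + 0.15 cos 16°)/(cos 16° − 0.15 sin 16°) = 108×0.4198/0.9199 = 49.2 N.

P ≈ 49.2 N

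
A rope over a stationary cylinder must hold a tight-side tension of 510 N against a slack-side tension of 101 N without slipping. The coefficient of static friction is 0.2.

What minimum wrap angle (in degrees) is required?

T₂/T₁ = e^{μβ} → β = ln(T₂/T₁)/μ.
β = ln(510/101)/0.2 = 1.619/0.2 = 8.096 rad.
In degrees: β = 8.096 × 180/π = 464°.

β_min ≈ 464°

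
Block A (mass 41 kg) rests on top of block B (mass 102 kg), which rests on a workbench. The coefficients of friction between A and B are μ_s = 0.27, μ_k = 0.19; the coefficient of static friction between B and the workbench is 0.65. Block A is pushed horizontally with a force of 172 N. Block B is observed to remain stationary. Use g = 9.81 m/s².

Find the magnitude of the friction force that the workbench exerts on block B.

f ≈ 76.4 N

Between the blocks, N₁ = m_A g = 402.2 N.
Maximum static friction on A from B: μ_s N₁ = 0.27×402.2 = 108.6 N.
Since P = 172 N > 108.6 N, A slides on B; the A–B friction is kinetic: f₁ = μ_k N₁ = 0.19×402.2 = 76.4 N.
By Newton's third law B feels 76.4 N forward from A. With B stationary, the floor's static friction on B balances it: f₂ = 76.4 N (well within μ_s(m_A+m_B)g = 911.8 N).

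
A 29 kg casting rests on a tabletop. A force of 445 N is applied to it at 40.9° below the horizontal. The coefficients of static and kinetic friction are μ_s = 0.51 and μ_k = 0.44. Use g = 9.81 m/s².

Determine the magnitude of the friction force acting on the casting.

f ≈ 253 N

The vertical component of P adds to the normal force: N = m g + P sin α = 284.5 + 291.4 = 575.8 N.
The horizontal driving force is P cos α = 336.4 N, so equilibrium needs friction f = 336.4 N.
The static-friction limit is μ_s N = 293.7 N.
336.4 > 293.7 N → the casting slides; f = μ_k N = 0.44×575.8 = 253 N.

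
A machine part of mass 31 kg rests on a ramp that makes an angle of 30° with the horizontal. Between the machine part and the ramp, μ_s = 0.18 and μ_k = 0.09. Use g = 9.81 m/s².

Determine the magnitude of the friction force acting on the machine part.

The normal reaction is N = m g cos θ = 263.4 N.
Along the slope the weight component is m g sin θ = 152.1 N; friction must supply exactly this, acting up-slope.
Maximum static friction available: μ_s N = 0.18 × 263.4 = 47.41 N.
Since |152.1| > 47.41 N, static friction cannot hold it; the machine part slides down the incline and kinetic friction applies: f = μ_k N = 0.09 × 263.4 = 23.7 N.

f ≈ 23.7 N (up the incline)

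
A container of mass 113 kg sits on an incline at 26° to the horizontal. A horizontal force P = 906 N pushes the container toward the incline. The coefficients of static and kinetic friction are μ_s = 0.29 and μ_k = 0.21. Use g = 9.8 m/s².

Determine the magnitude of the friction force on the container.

Normal direction: N = m g cos θ + P sin θ = 1392 N.
Parallel to the incline: P cos θ − m g sin θ = 814.3 − 485.5 = 328.9 N; the friction needed to balance this is 328.9 N acting down the slope.
Maximum static friction: μ_s N = 0.29 × 1392 = 403.8 N.
|f_req| = 328.9 ≤ 403.8 N → the container is in equilibrium; friction equals the required value.

f ≈ 329 N (down the incline)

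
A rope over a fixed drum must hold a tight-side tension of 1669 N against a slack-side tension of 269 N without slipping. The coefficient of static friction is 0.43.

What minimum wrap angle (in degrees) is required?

T₂/T₁ = e^{μβ} → β = ln(T₂/T₁)/μ.
β = ln(1669/269)/0.43 = 1.825/0.43 = 4.245 rad.
In degrees: β = 4.245 × 180/π = 243°.

β_min ≈ 243°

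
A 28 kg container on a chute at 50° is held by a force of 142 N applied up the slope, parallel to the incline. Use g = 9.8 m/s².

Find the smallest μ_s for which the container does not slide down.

N = m g cos θ = 176.4 N.
Friction must make up the shortfall along the incline: f = m g sin θ − P = 210.2 − 142 = 68.2 N.
At the threshold f = μ_s N, so μ_s,min = 68.2/176.4 = 0.387.

μ_s,min ≈ 0.387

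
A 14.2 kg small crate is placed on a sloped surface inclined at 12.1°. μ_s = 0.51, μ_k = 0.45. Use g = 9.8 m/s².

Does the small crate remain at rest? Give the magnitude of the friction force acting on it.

f ≈ 29.2 N

N = m g cos θ = 136 N.
Down-slope weight component: m g sin θ = 29.2 N.
μ_s N = 69.4 N.
29.2 ≤ 69.4 N, so it stays put; friction = 29.2 N.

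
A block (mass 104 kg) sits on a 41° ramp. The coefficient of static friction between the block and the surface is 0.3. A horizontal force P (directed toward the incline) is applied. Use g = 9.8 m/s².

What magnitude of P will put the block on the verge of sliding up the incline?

At impending motion up the slope, friction acts down-slope at its limit: f = μ_s N.
Perpendicular to the incline: N = m g cos θ + P sin θ.
Along the incline: P cos θ = m g sin θ + μ_s N = m g sin θ + μ_s (m g cos θ + P sin θ).
Solving, P (cos θ − μ_s sin θ) = m g (sin θ + μ_s cos θ), so P = 104×9.8×(sin 41° + 0.3 cos 41°)/(cos 41° − 0.3 sin 41°) = 1020×0.8825/0.5579 = 1610 N.

P ≈ 1610 N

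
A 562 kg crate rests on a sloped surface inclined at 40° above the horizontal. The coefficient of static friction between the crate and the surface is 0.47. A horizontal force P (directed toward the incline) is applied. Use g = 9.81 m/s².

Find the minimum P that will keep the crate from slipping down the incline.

P_min ≈ 1460 N

The crate tends to slide down (tan θ > μ_s), so at the point of impending slip friction acts up-slope at its limit: f = μ_s N.
Perpendicular to the incline: N = m g cos θ + P sin θ.
Along the incline: P cos θ + μ_s N = m g sin θ, i.e. P cos θ + μ_s (m g cos θ + P sin θ) = m g sin θ.
Solving, P (cos θ + μ_s sin θ) = m g (sin θ − μ_s cos θ), so P = 5510×0.2827/1.068 = 1460 N.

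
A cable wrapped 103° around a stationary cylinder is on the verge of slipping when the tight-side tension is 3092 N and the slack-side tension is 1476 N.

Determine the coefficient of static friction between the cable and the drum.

T₂/T₁ = e^{μβ} → μ = ln(T₂/T₁)/β.
β = 103° = 1.798 rad.
μ = ln(3092/1476)/1.798 = ln(2.095)/1.798 = 0.411.

μ ≈ 0.411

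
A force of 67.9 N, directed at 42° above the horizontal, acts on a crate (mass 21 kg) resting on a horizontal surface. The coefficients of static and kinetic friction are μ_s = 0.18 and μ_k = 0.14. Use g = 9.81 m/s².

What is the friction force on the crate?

The vertical component of P reduces the normal force: N = m g − P sin α = 206 − 45.43 = 160.6 N.
The horizontal driving force is P cos α = 50.46 N, so equilibrium needs friction f = 50.46 N.
μ_s N = 0.18 × 160.6 = 28.9 N.
50.46 > 28.9 N → the crate slides; f = μ_k N = 0.14×160.6 = 22.5 N.

f ≈ 22.5 N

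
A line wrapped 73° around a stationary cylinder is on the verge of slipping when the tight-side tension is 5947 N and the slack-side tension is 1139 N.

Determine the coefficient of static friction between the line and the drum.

T₂/T₁ = e^{μβ} → μ = ln(T₂/T₁)/β.
β = 73° = 1.274 rad.
μ = ln(5947/1139)/1.274 = ln(5.221)/1.274 = 1.3.

μ ≈ 1.3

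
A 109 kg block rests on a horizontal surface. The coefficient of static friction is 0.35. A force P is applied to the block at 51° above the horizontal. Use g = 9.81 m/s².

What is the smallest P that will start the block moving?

P ≈ 415 N

N = m g − P sin α (the pull lifts the block).
At impending slip, P cos α = μ_s N = μ_s (m g − P sin α).
Solving: P (cos α + μ_s sin α) = μ_s m g → P = 0.35×1070/(cos 51° + 0.35 sin 51°) = 374/0.9013 = 415 N.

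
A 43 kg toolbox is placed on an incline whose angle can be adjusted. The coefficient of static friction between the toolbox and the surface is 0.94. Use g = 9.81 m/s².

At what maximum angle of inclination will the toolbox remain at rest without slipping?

At the slip threshold, m g sin θ = μ_s · m g cos θ, so tan θ = μ_s.
θ_max = arctan(0.94) = 43.2°.

θ_max ≈ 43.2°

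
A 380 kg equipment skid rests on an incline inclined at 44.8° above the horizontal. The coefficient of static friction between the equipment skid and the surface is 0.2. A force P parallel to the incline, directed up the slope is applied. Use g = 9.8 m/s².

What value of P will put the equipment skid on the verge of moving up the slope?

P ≈ 3150 N

At impending motion up the slope, friction acts down-slope at its limit: f = μ_s N.
P is parallel to the surface, so N = m g cos θ = 2640 N.
Along the incline: P = m g sin θ + μ_s N = 2620 + 0.2×2640 = 3150 N.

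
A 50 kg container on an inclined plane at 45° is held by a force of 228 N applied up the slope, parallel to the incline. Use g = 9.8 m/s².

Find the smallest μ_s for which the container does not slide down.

μ_s,min ≈ 0.342

N = m g cos θ = 346.5 N.
Friction must make up the shortfall along the incline: f = m g sin θ − P = 346.5 − 228 = 118.5 N.
At the threshold f = μ_s N, so μ_s,min = 118.5/346.5 = 0.342.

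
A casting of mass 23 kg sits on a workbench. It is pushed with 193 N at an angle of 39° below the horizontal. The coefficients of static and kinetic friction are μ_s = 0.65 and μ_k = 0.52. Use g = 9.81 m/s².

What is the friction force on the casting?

f ≈ 150 N

N = m g + P sin α = 225.6 + 193×sin 39° = 347.1 N.
The horizontal driving force is P cos α = 150 N, so equilibrium needs friction f = 150 N.
The static-friction limit is μ_s N = 225.6 N.
Since 150 N does not exceed the limit, the casting stays at rest and f = 150 N.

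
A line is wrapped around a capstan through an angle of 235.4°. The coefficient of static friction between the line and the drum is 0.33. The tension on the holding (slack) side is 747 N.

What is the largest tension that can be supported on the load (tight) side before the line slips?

T_max ≈ 2900 N

At impending slip the capstan equation gives T₂/T₁ = e^{μβ} with β in radians.
β = 235.4° × π/180 = 4.109 rad.
e^{μβ} = e^{0.33×4.109} = 3.88.
T₂ = T₁ · e^{μβ} = 747 × 3.88 = 2900 N.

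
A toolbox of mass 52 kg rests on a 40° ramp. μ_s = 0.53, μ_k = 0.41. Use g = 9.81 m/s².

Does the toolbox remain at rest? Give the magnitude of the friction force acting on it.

f ≈ 160 N

N = m g cos θ = 391 N.
Down-slope weight component: m g sin θ = 328 N.
μ_s N = 207 N.
328 > 207 N, so it slides; kinetic friction f = μ_k N = 0.41×391 = 160 N.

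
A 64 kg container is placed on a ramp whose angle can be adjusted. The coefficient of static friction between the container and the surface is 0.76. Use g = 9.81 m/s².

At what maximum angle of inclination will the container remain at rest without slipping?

θ_max ≈ 37.2°

At the slip threshold, m g sin θ = μ_s · m g cos θ, so tan θ = μ_s.
θ_max = arctan(0.76) = 37.2°.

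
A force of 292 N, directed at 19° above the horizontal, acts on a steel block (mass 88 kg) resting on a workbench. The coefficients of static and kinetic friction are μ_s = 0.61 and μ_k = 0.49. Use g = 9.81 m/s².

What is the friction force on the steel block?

The vertical component of P reduces the normal force: N = m g − P sin α = 863.3 − 95.07 = 768.2 N.
For equilibrium, f = P cos α = 292×cos 19° = 276.1 N.
The static-friction limit is μ_s N = 468.6 N.
Since 276.1 N does not exceed the limit, the steel block stays at rest and f = 276 N.

f ≈ 276 N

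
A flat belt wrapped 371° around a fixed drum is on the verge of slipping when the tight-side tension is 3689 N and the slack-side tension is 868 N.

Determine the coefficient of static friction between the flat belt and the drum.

T₂/T₁ = e^{μβ} → μ = ln(T₂/T₁)/β.
β = 371° = 6.475 rad.
μ = ln(3689/868)/6.475 = ln(4.25)/6.475 = 0.223.

μ ≈ 0.223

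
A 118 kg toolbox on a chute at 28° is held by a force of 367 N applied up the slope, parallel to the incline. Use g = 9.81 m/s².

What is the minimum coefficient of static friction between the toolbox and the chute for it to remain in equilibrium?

μ_s,min ≈ 0.173

N = m g cos θ = 1022 N.
Friction must make up the shortfall along the incline: f = m g sin θ − P = 543.5 − 367 = 176.5 N.
At the threshold f = μ_s N, so μ_s,min = 176.5/1022 = 0.173.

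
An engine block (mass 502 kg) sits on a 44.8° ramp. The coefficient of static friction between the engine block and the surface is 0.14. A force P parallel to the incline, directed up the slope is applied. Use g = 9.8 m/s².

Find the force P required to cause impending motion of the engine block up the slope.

P ≈ 3960 N

At impending motion up the slope, friction acts down-slope at its limit: f = μ_s N.
P is parallel to the surface, so N = m g cos θ = 3490 N.
Along the incline: P = m g sin θ + μ_s N = 3470 + 0.14×3490 = 3960 N.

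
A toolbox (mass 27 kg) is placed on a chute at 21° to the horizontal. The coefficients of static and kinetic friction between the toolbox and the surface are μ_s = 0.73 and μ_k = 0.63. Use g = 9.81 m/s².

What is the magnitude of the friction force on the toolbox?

f ≈ 94.9 N (up the incline)

Normal force: N = m g cos θ = 27 × 9.81 × cos 21° = 247.3 N.
For equilibrium along the incline, friction must balance the weight component: f = m g sin θ = 94.92 N up the slope.
Static friction can supply at most μ_s N = 180.5 N.
Since |94.92| ≤ 180.5 N, the toolbox remains in static equilibrium and friction takes exactly the required value.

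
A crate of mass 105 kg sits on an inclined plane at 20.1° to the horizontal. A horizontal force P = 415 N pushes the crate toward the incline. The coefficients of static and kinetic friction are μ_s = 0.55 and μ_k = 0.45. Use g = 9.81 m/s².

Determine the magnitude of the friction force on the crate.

f ≈ 35.7 N (down the incline)

Resolve perpendicular to the incline: N = m g cos θ + P sin θ = 105×9.81×cos 20.1° + 415×sin 20.1° = 1110 N.
Parallel to the incline: P cos θ − m g sin θ = 389.7 − 354 = 35.74 N; the friction needed to balance this is 35.74 N acting down the slope.
The limit of static friction is μ_s N = 610.5 N.
Since 35.74 N is within the 610.5 N limit, the crate stays put and friction is exactly 35.7 N.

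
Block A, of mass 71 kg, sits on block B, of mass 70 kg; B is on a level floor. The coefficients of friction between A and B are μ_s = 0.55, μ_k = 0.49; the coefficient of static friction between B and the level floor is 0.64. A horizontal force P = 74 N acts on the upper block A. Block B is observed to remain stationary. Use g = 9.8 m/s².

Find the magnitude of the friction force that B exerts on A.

The normal force B exerts on A is simply A's weight, N₁ = 695.8 N.
So the A–B interface can sustain at most μ_s N₁ = 382.7 N of static friction.
P = 74 N is within that limit, so A and B move together (both at rest); the A–B friction is simply f₁ = P = 74 N.
B experiences an equal 74 N forward from A (third law). B is in equilibrium, so the floor supplies f₂ = 74 N of static friction (limit μ_s(m_A+m_B)g = 884.4 N, not exceeded).

f ≈ 74 N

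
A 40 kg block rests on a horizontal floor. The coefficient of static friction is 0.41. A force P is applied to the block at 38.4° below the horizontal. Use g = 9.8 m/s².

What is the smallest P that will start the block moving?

N = m g + P sin α (the push presses the block into the horizontal floor).
At impending slip, P cos α = μ_s N = μ_s (m g + P sin α).
Solving: P (cos α − μ_s sin α) = μ_s m g → P = 0.41×392/(cos 38.4° − 0.41 sin 38.4°) = 161/0.529 = 304 N.

P ≈ 304 N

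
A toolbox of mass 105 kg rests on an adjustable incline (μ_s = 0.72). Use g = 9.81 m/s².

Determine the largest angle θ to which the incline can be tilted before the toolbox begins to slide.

At the slip threshold, m g sin θ = μ_s · m g cos θ, so tan θ = μ_s.
θ_max = arctan(0.72) = 35.8°.

θ_max ≈ 35.8°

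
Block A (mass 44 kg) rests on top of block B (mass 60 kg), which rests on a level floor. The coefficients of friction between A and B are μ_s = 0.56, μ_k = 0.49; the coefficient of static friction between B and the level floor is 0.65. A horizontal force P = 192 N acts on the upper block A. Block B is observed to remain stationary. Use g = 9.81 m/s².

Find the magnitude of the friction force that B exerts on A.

f ≈ 192 N

The normal force B exerts on A is simply A's weight, N₁ = 431.6 N.
Maximum static friction on A from B: μ_s N₁ = 0.56×431.6 = 241.7 N.
P = 192 N is within that limit, so A and B move together (both at rest); the A–B friction is simply f₁ = P = 192 N.
By Newton's third law B feels 192 N forward from A. With B stationary, the floor's static friction on B balances it: f₂ = 192 N (well within μ_s(m_A+m_B)g = 663.2 N).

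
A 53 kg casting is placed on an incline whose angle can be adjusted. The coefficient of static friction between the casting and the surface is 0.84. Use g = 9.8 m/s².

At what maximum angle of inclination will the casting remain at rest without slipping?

At the slip threshold, m g sin θ = μ_s · m g cos θ, so tan θ = μ_s.
θ_max = arctan(0.84) = 40°.

θ_max ≈ 40°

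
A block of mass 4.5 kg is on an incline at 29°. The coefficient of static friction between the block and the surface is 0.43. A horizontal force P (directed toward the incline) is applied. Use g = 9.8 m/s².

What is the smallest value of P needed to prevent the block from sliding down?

The block tends to slide down (tan θ > μ_s), so at the point of impending slip friction acts up-slope at its limit: f = μ_s N.
Perpendicular to the incline: N = m g cos θ + P sin θ.
Along the incline: P cos θ + μ_s N = m g sin θ, i.e. P cos θ + μ_s (m g cos θ + P sin θ) = m g sin θ.
Solving, P (cos θ + μ_s sin θ) = m g (sin θ − μ_s cos θ), so P = 44.1×0.1087/1.083 = 4.43 N.

P_min ≈ 4.43 N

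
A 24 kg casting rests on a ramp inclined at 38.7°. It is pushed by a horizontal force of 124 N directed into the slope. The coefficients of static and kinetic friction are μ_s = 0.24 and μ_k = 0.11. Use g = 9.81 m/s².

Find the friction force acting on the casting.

f ≈ 50.4 N (up the incline)

The horizontal push has a component P sin θ into the surface, so N = m g cos θ + P sin θ = 183.7 + 77.53 = 261.3 N.
Parallel to the incline: P cos θ − m g sin θ = 96.77 − 147.2 = -50.43 N; the friction needed to balance this is 50.43 N acting up the slope.
The limit of static friction is μ_s N = 62.71 N.
|f_req| = 50.43 ≤ 62.71 N → the casting is in equilibrium; friction equals the required value.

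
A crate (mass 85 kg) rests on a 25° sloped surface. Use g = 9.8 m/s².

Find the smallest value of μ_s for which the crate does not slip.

μ_s,min ≈ 0.466

At the slip threshold m g sin θ = μ_s m g cos θ, so μ_s,min = tan θ.
μ_s,min = tan 25° = 0.466.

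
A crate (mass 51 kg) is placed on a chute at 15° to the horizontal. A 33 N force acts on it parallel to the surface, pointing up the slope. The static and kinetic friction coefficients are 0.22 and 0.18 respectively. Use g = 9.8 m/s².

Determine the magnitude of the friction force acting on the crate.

f ≈ 96.4 N (up the incline)

Perpendicular to the surface, N = m g cos θ = 51·9.8·cos 15° = 482.8 N.
The friction needed for equilibrium is m g sin θ − P = 129.4 − 33 = 96.36 N, measured positive up-slope.
The static-friction ceiling is μ_s N = 0.22 × 482.8 = 106.2 N.
Since |96.36| ≤ 106.2 N, the crate remains in static equilibrium and friction takes exactly the required value.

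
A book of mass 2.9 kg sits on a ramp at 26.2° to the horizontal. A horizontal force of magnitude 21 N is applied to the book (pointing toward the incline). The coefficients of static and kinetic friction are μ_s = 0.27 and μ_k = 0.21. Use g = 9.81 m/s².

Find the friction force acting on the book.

f ≈ 6.28 N (down the incline)

Resolve perpendicular to the incline: N = m g cos θ + P sin θ = 2.9×9.81×cos 26.2° + 21×sin 26.2° = 34.8 N.
Parallel to the incline: P cos θ − m g sin θ = 18.84 − 12.56 = 6.282 N; the friction needed to balance this is 6.282 N acting down the slope.
Maximum static friction: μ_s N = 0.27 × 34.8 = 9.395 N.
Since 6.282 N is within the 9.395 N limit, the book stays put and friction is exactly 6.28 N.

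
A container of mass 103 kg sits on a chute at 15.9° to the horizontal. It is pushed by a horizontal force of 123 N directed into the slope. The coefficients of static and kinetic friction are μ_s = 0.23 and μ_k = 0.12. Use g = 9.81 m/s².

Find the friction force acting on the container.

Resolve perpendicular to the incline: N = m g cos θ + P sin θ = 103×9.81×cos 15.9° + 123×sin 15.9° = 1005 N.
Parallel to the incline: P cos θ − m g sin θ = 118.3 − 276.8 = -158.5 N; the friction needed to balance this is 158.5 N acting up the slope.
The limit of static friction is μ_s N = 231.3 N.
|f_req| = 158.5 ≤ 231.3 N → the container is in equilibrium; friction equals the required value.

f ≈ 159 N (up the incline)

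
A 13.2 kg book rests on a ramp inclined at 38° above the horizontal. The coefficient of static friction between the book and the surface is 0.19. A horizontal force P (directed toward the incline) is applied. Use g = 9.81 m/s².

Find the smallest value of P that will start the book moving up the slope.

At impending motion up the slope, friction acts down-slope at its limit: f = μ_s N.
Perpendicular to the incline: N = m g cos θ + P sin θ.
Along the incline: P cos θ = m g sin θ + μ_s N = m g sin θ + μ_s (m g cos θ + P sin θ).
Solving, P (cos θ − μ_s sin θ) = m g (sin θ + μ_s cos θ), so P = 13.2×9.81×(sin 38° + 0.19 cos 38°)/(cos 38° − 0.19 sin 38°) = 129×0.7654/0.671 = 148 N.

P ≈ 148 N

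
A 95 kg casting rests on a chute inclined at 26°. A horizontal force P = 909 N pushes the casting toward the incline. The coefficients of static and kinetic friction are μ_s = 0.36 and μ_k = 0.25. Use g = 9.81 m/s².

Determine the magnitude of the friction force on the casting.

f ≈ 408 N (down the incline)

The horizontal push has a component P sin θ into the surface, so N = m g cos θ + P sin θ = 837.6 + 398.5 = 1236 N.
Parallel to the incline: P cos θ − m g sin θ = 817 − 408.5 = 408.5 N; the friction needed to balance this is 408.5 N acting down the slope.
The limit of static friction is μ_s N = 445 N.
|f_req| = 408.5 ≤ 445 N → the casting is in equilibrium; friction equals the required value.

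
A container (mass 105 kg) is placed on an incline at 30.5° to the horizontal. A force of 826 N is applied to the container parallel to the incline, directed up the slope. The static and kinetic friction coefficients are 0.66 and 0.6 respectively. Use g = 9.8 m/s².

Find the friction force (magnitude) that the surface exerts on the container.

The normal reaction is N = m g cos θ = 886.6 N.
Parallel to the incline, ΣF = 0 gives f = m g sin θ − P = 522.3 − 826 = -303.7 N (up-slope positive).
The static-friction ceiling is μ_s N = 0.66 × 886.6 = 585.2 N.
Since |-303.7| ≤ 585.2 N, the container remains in static equilibrium and friction takes exactly the required value.

f ≈ 304 N (down the incline)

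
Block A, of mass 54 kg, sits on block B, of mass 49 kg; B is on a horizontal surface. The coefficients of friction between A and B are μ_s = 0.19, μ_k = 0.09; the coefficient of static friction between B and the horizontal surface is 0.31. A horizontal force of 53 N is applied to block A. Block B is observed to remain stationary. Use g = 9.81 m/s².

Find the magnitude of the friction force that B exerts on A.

Normal force at the A–B interface: N₁ = m_A g = 529.7 N.
So the A–B interface can sustain at most μ_s N₁ = 100.7 N of static friction.
Since P = 53 N ≤ 100.7 N, A does not slip on B; friction on A equals P = 53 N.
B experiences an equal 53 N forward from A (third law). B is in equilibrium, so the floor supplies f₂ = 53 N of static friction (limit μ_s(m_A+m_B)g = 313.2 N, not exceeded).

f ≈ 53 N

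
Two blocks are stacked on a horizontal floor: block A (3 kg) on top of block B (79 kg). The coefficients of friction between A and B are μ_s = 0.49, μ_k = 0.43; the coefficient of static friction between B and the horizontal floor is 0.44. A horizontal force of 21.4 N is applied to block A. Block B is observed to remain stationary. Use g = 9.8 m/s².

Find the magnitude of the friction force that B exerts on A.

The normal force B exerts on A is simply A's weight, N₁ = 29.4 N.
Maximum static friction on A from B: μ_s N₁ = 0.49×29.4 = 14.41 N.
Since P = 21.4 N > 14.41 N, A slides on B; the A–B friction is kinetic: f₁ = μ_k N₁ = 0.43×29.4 = 12.6 N.
B experiences an equal 12.6 N forward from A (third law). B is in equilibrium, so the floor supplies f₂ = 12.6 N of static friction (limit μ_s(m_A+m_B)g = 353.6 N, not exceeded).

f ≈ 12.6 N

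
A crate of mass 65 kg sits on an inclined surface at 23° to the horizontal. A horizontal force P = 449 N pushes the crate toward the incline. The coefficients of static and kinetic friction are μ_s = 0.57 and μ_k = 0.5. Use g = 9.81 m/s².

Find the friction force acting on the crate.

Resolve perpendicular to the incline: N = m g cos θ + P sin θ = 65×9.81×cos 23° + 449×sin 23° = 762.4 N.
Parallel to the incline: P cos θ − m g sin θ = 413.3 − 249.1 = 164.2 N; the friction needed to balance this is 164.2 N acting down the slope.
Maximum static friction: μ_s N = 0.57 × 762.4 = 434.6 N.
|f_req| = 164.2 ≤ 434.6 N → the crate is in equilibrium; friction equals the required value.

f ≈ 164 N (down the incline)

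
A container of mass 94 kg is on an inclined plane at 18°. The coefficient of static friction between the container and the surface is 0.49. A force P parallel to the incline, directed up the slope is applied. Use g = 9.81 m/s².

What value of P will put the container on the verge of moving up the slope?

P ≈ 715 N

At impending motion up the slope, friction acts down-slope at its limit: f = μ_s N.
P is parallel to the surface, so N = m g cos θ = 877 N.
Along the incline: P = m g sin θ + μ_s N = 285 + 0.49×877 = 715 N.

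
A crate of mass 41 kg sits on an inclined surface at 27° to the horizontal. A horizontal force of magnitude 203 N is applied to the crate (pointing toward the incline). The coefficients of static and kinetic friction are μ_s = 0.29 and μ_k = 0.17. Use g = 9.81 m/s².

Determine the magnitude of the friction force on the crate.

Resolve perpendicular to the incline: N = m g cos θ + P sin θ = 41×9.81×cos 27° + 203×sin 27° = 450.5 N.
Parallel to the incline: P cos θ − m g sin θ = 180.9 − 182.6 = -1.725 N; the friction needed to balance this is 1.725 N acting up the slope.
The limit of static friction is μ_s N = 130.7 N.
|f_req| = 1.725 ≤ 130.7 N → the crate is in equilibrium; friction equals the required value.

f ≈ 1.73 N (up the incline)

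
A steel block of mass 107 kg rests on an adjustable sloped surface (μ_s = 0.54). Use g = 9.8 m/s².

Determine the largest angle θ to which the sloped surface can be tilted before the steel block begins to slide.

θ_max ≈ 28.4°

At the slip threshold, m g sin θ = μ_s · m g cos θ, so tan θ = μ_s.
θ_max = arctan(0.54) = 28.4°.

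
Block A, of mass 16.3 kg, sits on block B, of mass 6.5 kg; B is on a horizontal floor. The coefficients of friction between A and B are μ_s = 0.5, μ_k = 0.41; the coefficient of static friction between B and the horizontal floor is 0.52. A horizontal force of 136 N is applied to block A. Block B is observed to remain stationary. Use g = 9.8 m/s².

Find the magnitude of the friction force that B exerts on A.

The normal force B exerts on A is simply A's weight, N₁ = 159.7 N.
So the A–B interface can sustain at most μ_s N₁ = 79.87 N of static friction.
Since P = 136 N > 79.87 N, A slides on B; the A–B friction is kinetic: f₁ = μ_k N₁ = 0.41×159.7 = 65.5 N.
By Newton's third law B feels 65.5 N forward from A. With B stationary, the floor's static friction on B balances it: f₂ = 65.5 N (well within μ_s(m_A+m_B)g = 116.2 N).

f ≈ 65.5 N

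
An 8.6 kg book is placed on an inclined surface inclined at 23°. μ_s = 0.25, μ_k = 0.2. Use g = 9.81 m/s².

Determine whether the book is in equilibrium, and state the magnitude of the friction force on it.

f ≈ 15.5 N

N = m g cos θ = 77.7 N.
Down-slope weight component: m g sin θ = 33 N.
μ_s N = 19.4 N.
33 > 19.4 N, so it slides; kinetic friction f = μ_k N = 0.2×77.7 = 15.5 N.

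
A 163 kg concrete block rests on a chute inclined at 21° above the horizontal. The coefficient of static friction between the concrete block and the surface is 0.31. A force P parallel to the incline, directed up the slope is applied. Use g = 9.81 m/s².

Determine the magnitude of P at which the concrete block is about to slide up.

At impending motion up the slope, friction acts down-slope at its limit: f = μ_s N.
P is parallel to the surface, so N = m g cos θ = 1490 N.
Along the incline: P = m g sin θ + μ_s N = 573 + 0.31×1490 = 1040 N.

P ≈ 1040 N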